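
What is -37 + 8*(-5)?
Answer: -77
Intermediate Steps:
-37 + 8*(-5) = -37 - 40 = -77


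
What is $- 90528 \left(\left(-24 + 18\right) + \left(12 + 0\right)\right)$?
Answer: $-543168$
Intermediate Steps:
$- 90528 \left(\left(-24 + 18\right) + \left(12 + 0\right)\right) = - 90528 \left(-6 + 12\right) = \left(-90528\right) 6 = -543168$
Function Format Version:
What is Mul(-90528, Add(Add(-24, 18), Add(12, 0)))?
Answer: -543168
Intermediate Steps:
Mul(-90528, Add(Add(-24, 18), Add(12, 0))) = Mul(-90528, Add(-6, 12)) = Mul(-90528, 6) = -543168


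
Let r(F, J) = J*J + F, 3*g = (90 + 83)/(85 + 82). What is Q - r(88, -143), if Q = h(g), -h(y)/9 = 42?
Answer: -20915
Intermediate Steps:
g = 173/501 (g = ((90 + 83)/(85 + 82))/3 = (173/167)/3 = (173*(1/167))/3 = (⅓)*(173/167) = 173/501 ≈ 0.34531)
h(y) = -378 (h(y) = -9*42 = -378)
r(F, J) = F + J² (r(F, J) = J² + F = F + J²)
Q = -378
Q - r(88, -143) = -378 - (88 + (-143)²) = -378 - (88 + 20449) = -378 - 1*20537 = -378 - 20537 = -20915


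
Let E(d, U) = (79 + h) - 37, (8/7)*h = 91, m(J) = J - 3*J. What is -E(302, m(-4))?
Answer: -973/8 ≈ -121.63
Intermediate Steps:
m(J) = -2*J
h = 637/8 (h = (7/8)*91 = 637/8 ≈ 79.625)
E(d, U) = 973/8 (E(d, U) = (79 + 637/8) - 37 = 1269/8 - 37 = 973/8)
-E(302, m(-4)) = -1*973/8 = -973/8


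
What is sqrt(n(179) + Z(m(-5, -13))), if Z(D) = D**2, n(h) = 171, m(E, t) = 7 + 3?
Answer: sqrt(271) ≈ 16.462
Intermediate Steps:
m(E, t) = 10
sqrt(n(179) + Z(m(-5, -13))) = sqrt(171 + 10**2) = sqrt(171 + 100) = sqrt(271)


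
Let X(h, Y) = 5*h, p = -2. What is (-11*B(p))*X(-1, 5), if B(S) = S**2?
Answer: 220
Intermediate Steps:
(-11*B(p))*X(-1, 5) = (-11*(-2)**2)*(5*(-1)) = -11*4*(-5) = -44*(-5) = 220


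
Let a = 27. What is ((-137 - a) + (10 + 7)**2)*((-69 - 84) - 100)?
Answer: -31625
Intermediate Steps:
((-137 - a) + (10 + 7)**2)*((-69 - 84) - 100) = ((-137 - 1*27) + (10 + 7)**2)*((-69 - 84) - 100) = ((-137 - 27) + 17**2)*(-153 - 100) = (-164 + 289)*(-253) = 125*(-253) = -31625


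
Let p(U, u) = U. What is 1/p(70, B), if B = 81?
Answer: 1/70 ≈ 0.014286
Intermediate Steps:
1/p(70, B) = 1/70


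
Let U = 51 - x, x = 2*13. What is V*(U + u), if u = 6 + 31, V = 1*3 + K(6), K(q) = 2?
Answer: 310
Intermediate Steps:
x = 26
V = 5 (V = 1*3 + 2 = 3 + 2 = 5)
U = 25 (U = 51 - 1*26 = 51 - 26 = 25)
u = 37
V*(U + u) = 5*(25 + 37) = 5*62 = 310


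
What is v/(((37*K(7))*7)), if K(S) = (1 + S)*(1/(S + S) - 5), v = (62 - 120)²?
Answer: -841/2553 ≈ -0.32942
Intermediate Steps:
v = 3364 (v = (-58)² = 3364)
K(S) = (1 + S)*(-5 + 1/(2*S)) (K(S) = (1 + S)*(1/(2*S) - 5) = (1 + S)*(-5 + 1/(2*S)))
v/(((37*K(7))*7)) = 3364/(((37*((½)*(1 - 1*7*(9 + 10*7))/7))*7)) = 3364/(((37*((½)*(⅐)*(1 - 1*7*(9 + 70))))*7)) = 3364/(((37*((½)*(⅐)*(1 - 1*7*79)))*7)) = 3364/(((37*((½)*(⅐)*(1 - 553)))*7)) = 3364/(((37*((½)*(⅐)*(-552)))*7)) = 3364/(((37*(-276/7))*7)) = 3364/((-10212/7*7)) = 3364/(-10212) = 3364*(-1/10212) = -841/2553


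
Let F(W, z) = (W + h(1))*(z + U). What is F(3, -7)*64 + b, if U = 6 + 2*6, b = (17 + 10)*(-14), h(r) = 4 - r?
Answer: 3846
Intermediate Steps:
b = -378 (b = 27*(-14) = -378)
U = 18 (U = 6 + 12 = 18)
F(W, z) = (3 + W)*(18 + z) (F(W, z) = (W + (4 - 1*1))*(z + 18) = (W + (4 - 1))*(18 + z) = (W + 3)*(18 + z) = (3 + W)*(18 + z))
F(3, -7)*64 + b = (54 + 3*(-7) + 18*3 + 3*(-7))*64 - 378 = (54 - 21 + 54 - 21)*64 - 378 = 66*64 - 378 = 4224 - 378 = 3846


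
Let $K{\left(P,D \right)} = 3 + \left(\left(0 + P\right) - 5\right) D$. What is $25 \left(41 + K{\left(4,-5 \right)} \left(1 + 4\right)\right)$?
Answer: $2025$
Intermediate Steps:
$K{\left(P,D \right)} = 3 + D \left(-5 + P\right)$ ($K{\left(P,D \right)} = 3 + \left(P - 5\right) D = 3 + \left(-5 + P\right) D = 3 + D \left(-5 + P\right)$)
$25 \left(41 + K{\left(4,-5 \right)} \left(1 + 4\right)\right) = 25 \left(41 + \left(3 - -25 - 20\right) \left(1 + 4\right)\right) = 25 \left(41 + \left(3 + 25 - 20\right) 5\right) = 25 \left(41 + 8 \cdot 5\right) = 25 \left(41 + 40\right) = 25 \cdot 81 = 2025$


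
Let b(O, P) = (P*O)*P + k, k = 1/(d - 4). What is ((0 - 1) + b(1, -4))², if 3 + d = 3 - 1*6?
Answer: 22201/100 ≈ 222.01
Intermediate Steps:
d = -6 (d = -3 + (3 - 1*6) = -3 + (3 - 6) = -3 - 3 = -6)
k = -⅒ (k = 1/(-6 - 4) = 1/(-10) = -⅒ ≈ -0.10000)
b(O, P) = -⅒ + O*P² (b(O, P) = (P*O)*P - ⅒ = (O*P)*P - ⅒ = O*P² - ⅒ = -⅒ + O*P²)
((0 - 1) + b(1, -4))² = ((0 - 1) + (-⅒ + 1*(-4)²))² = (-1 + (-⅒ + 1*16))² = (-1 + (-⅒ + 16))² = (-1 + 159/10)² = (149/10)² = 22201/100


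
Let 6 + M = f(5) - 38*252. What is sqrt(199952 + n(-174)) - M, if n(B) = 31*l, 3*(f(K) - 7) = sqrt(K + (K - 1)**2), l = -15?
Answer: 9575 + sqrt(199487) - sqrt(21)/3 ≈ 10020.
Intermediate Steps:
f(K) = 7 + sqrt(K + (-1 + K)**2)/3 (f(K) = 7 + sqrt(K + (K - 1)**2)/3 = 7 + sqrt(K + (-1 + K)**2)/3)
n(B) = -465 (n(B) = 31*(-15) = -465)
M = -9575 + sqrt(21)/3 (M = -6 + ((7 + sqrt(5 + (-1 + 5)**2)/3) - 38*252) = -6 + ((7 + sqrt(5 + 4**2)/3) - 9576) = -6 + ((7 + sqrt(5 + 16)/3) - 9576) = -6 + ((7 + sqrt(21)/3) - 9576) = -6 + (-9569 + sqrt(21)/3) = -9575 + sqrt(21)/3 ≈ -9573.5)
sqrt(199952 + n(-174)) - M = sqrt(199952 - 465) - (-9575 + sqrt(21)/3) = sqrt(199487) + (9575 - sqrt(21)/3) = 9575 + sqrt(199487) - sqrt(21)/3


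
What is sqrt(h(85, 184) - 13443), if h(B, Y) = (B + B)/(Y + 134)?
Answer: 2*I*sqrt(84959742)/159 ≈ 115.94*I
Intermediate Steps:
h(B, Y) = 2*B/(134 + Y) (h(B, Y) = (2*B)/(134 + Y) = 2*B/(134 + Y))
sqrt(h(85, 184) - 13443) = sqrt(2*85/(134 + 184) - 13443) = sqrt(2*85/318 - 13443) = sqrt(2*85*(1/318) - 13443) = sqrt(85/159 - 13443) = sqrt(-2137352/159) = 2*I*sqrt(84959742)/159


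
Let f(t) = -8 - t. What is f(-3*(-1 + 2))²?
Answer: 25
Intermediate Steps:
f(-3*(-1 + 2))² = (-8 - (-3)*(-1 + 2))² = (-8 - (-3))² = (-8 - 1*(-3))² = (-8 + 3)² = (-5)² = 25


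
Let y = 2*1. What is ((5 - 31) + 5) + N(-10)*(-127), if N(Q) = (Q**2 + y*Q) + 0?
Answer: -10181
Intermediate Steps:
y = 2
N(Q) = Q**2 + 2*Q (N(Q) = (Q**2 + 2*Q) + 0 = Q**2 + 2*Q)
((5 - 31) + 5) + N(-10)*(-127) = ((5 - 31) + 5) - 10*(2 - 10)*(-127) = (-26 + 5) - 10*(-8)*(-127) = -21 + 80*(-127) = -21 - 10160 = -10181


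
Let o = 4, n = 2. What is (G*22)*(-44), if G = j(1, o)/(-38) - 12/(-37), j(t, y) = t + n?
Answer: -166980/703 ≈ -237.52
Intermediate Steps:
j(t, y) = 2 + t (j(t, y) = t + 2 = 2 + t)
G = 345/1406 (G = (2 + 1)/(-38) - 12/(-37) = 3*(-1/38) - 12*(-1/37) = -3/38 + 12/37 = 345/1406 ≈ 0.24538)
(G*22)*(-44) = ((345/1406)*22)*(-44) = (3795/703)*(-44) = -166980/703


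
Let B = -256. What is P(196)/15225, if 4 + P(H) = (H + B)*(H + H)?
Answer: -23524/15225 ≈ -1.5451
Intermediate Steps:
P(H) = -4 + 2*H*(-256 + H) (P(H) = -4 + (H - 256)*(H + H) = -4 + (-256 + H)*(2*H) = -4 + 2*H*(-256 + H))
P(196)/15225 = (-4 - 512*196 + 2*196²)/15225 = (-4 - 100352 + 2*38416)*(1/15225) = (-4 - 100352 + 76832)*(1/15225) = -23524*1/15225 = -23524/15225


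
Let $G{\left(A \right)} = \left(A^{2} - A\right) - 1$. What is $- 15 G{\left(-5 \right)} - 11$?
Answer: $-446$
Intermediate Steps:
$G{\left(A \right)} = -1 + A^{2} - A$
$- 15 G{\left(-5 \right)} - 11 = - 15 \left(-1 + \left(-5\right)^{2} - -5\right) - 11 = - 15 \left(-1 + 25 + 5\right) - 11 = \left(-15\right) 29 - 11 = -435 - 11 = -446$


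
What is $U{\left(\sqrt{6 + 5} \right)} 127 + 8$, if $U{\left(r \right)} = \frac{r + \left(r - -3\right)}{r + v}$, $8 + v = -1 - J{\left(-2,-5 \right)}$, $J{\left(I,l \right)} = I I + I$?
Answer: $- \frac{111}{2} - \frac{635 \sqrt{11}}{22} \approx -151.23$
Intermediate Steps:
$J{\left(I,l \right)} = I + I^{2}$ ($J{\left(I,l \right)} = I^{2} + I = I + I^{2}$)
$v = -11$ ($v = -8 - \left(1 - 2 \left(1 - 2\right)\right) = -8 - \left(1 - -2\right) = -8 - 3 = -11$)
$U{\left(r \right)} = \frac{3 + 2 r}{-11 + r}$ ($U{\left(r \right)} = \frac{r + \left(r - -3\right)}{r - 11} = \frac{r + \left(r + 3\right)}{-11 + r} = \frac{r + \left(3 + r\right)}{-11 + r} = \frac{3 + 2 r}{-11 + r}$)
$U{\left(\sqrt{6 + 5} \right)} 127 + 8 = \frac{3 + 2 \sqrt{6 + 5}}{-11 + \sqrt{6 + 5}} \cdot 127 + 8 = \frac{3 + 2 \sqrt{11}}{-11 + \sqrt{11}} \cdot 127 + 8 = \frac{127 \left(3 + 2 \sqrt{11}\right)}{-11 + \sqrt{11}} + 8 = 8 + \frac{127 \left(3 + 2 \sqrt{11}\right)}{-11 + \sqrt{11}}$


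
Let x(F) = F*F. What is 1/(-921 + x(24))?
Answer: -1/345 ≈ -0.0028986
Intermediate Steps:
x(F) = F²
1/(-921 + x(24)) = 1/(-921 + 24²) = 1/(-921 + 576) = 1/(-345) = -1/345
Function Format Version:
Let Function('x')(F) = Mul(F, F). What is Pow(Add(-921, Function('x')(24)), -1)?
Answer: Rational(-1, 345) ≈ -0.0028986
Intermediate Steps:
Function('x')(F) = Pow(F, 2)
Pow(Add(-921, Function('x')(24)), -1) = Pow(Add(-921, Pow(24, 2)), -1) = Pow(Add(-921, 576), -1) = Pow(-345, -1) = Rational(-1, 345)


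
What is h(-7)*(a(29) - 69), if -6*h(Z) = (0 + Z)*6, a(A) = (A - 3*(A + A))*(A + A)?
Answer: -59353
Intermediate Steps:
a(A) = -10*A² (a(A) = (A - 6*A)*(2*A) = (-5*A)*(2*A) = -10*A²)
h(Z) = -Z (h(Z) = -(0 + Z)*6/6 = -Z*6/6 = -Z)
h(-7)*(a(29) - 69) = (-1*(-7))*(-10*29² - 69) = 7*(-10*841 - 69) = 7*(-8410 - 69) = 7*(-8479) = -59353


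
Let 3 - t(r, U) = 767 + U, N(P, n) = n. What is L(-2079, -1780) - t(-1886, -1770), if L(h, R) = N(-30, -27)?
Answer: -1033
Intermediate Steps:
L(h, R) = -27
t(r, U) = -764 - U (t(r, U) = 3 - (767 + U) = 3 + (-767 - U) = -764 - U)
L(-2079, -1780) - t(-1886, -1770) = -27 - (-764 - 1*(-1770)) = -27 - (-764 + 1770) = -27 - 1*1006 = -27 - 1006 = -1033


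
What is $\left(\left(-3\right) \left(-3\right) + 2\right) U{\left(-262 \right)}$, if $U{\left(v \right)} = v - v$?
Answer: $0$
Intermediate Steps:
$U{\left(v \right)} = 0$
$\left(\left(-3\right) \left(-3\right) + 2\right) U{\left(-262 \right)} = \left(\left(-3\right) \left(-3\right) + 2\right) 0 = \left(9 + 2\right) 0 = 11 \cdot 0 = 0$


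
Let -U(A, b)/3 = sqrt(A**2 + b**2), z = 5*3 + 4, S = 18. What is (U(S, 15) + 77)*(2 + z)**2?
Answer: 33957 - 3969*sqrt(61) ≈ 2958.1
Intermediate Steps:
z = 19 (z = 15 + 4 = 19)
U(A, b) = -3*sqrt(A**2 + b**2)
(U(S, 15) + 77)*(2 + z)**2 = (-3*sqrt(18**2 + 15**2) + 77)*(2 + 19)**2 = (-3*sqrt(324 + 225) + 77)*21**2 = (-9*sqrt(61) + 77)*441 = (77 - 9*sqrt(61))*441 = 33957 - 3969*sqrt(61)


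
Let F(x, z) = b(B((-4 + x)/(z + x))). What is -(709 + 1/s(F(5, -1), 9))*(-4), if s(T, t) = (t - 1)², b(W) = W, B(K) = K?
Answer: 45377/16 ≈ 2836.1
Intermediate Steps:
F(x, z) = (-4 + x)/(x + z) (F(x, z) = (-4 + x)/(z + x) = (-4 + x)/(x + z))
s(T, t) = (-1 + t)²
-(709 + 1/s(F(5, -1), 9))*(-4) = -(709 + 1/((-1 + 9)²))*(-4) = -(709 + 1/(8²))*(-4) = -(709 + 1/64)*(-4) = -1*45377/64*(-4) = -45377/64*(-4) = 45377/16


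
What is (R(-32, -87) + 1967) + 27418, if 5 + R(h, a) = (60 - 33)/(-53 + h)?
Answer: 2497273/85 ≈ 29380.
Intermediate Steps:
R(h, a) = -5 + 27/(-53 + h) (R(h, a) = -5 + (60 - 33)/(-53 + h) = -5 + 27/(-53 + h))
(R(-32, -87) + 1967) + 27418 = ((292 - 5*(-32))/(-53 - 32) + 1967) + 27418 = ((292 + 160)/(-85) + 1967) + 27418 = (-1/85*452 + 1967) + 27418 = (-452/85 + 1967) + 27418 = 166743/85 + 27418 = 2497273/85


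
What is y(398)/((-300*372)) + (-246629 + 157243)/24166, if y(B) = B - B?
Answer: -44693/12083 ≈ -3.6988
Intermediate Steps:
y(B) = 0
y(398)/((-300*372)) + (-246629 + 157243)/24166 = 0/((-300*372)) + (-246629 + 157243)/24166 = 0/(-111600) - 89386*1/24166 = 0*(-1/111600) - 44693/12083 = 0 - 44693/12083 = -44693/12083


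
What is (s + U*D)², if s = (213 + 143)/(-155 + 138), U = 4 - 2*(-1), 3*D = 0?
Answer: 126736/289 ≈ 438.53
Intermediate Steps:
D = 0 (D = (⅓)*0 = 0)
U = 6 (U = 4 + 2 = 6)
s = -356/17 (s = 356/(-17) = 356*(-1/17) = -356/17 ≈ -20.941)
(s + U*D)² = (-356/17 + 6*0)² = (-356/17 + 0)² = (-356/17)² = 126736/289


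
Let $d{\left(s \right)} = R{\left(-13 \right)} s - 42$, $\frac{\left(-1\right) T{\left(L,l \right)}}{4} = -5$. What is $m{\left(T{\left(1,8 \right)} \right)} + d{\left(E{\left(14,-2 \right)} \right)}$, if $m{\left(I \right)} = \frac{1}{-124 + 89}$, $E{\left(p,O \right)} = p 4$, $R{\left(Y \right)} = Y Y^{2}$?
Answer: $- \frac{4307591}{35} \approx -1.2307 \cdot 10^{5}$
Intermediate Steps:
$R{\left(Y \right)} = Y^{3}$
$E{\left(p,O \right)} = 4 p$
$T{\left(L,l \right)} = 20$ ($T{\left(L,l \right)} = \left(-4\right) \left(-5\right) = 20$)
$m{\left(I \right)} = - \frac{1}{35}$ ($m{\left(I \right)} = \frac{1}{-35} = - \frac{1}{35}$)
$d{\left(s \right)} = -42 - 2197 s$ ($d{\left(s \right)} = \left(-13\right)^{3} s - 42 = - 2197 s - 42 = -42 - 2197 s$)
$m{\left(T{\left(1,8 \right)} \right)} + d{\left(E{\left(14,-2 \right)} \right)} = - \frac{1}{35} - \left(42 + 2197 \cdot 4 \cdot 14\right) = - \frac{1}{35} - 123074 = - \frac{4307591}{35}$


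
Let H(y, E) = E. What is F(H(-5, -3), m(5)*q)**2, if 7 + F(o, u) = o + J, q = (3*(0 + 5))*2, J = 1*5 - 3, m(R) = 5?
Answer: 64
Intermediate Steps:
J = 2 (J = 5 - 3 = 2)
q = 30 (q = (3*5)*2 = 15*2 = 30)
F(o, u) = -5 + o (F(o, u) = -7 + (o + 2) = -7 + (2 + o) = -5 + o)
F(H(-5, -3), m(5)*q)**2 = (-5 - 3)**2 = (-8)**2 = 64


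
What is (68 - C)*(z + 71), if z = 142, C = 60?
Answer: 1704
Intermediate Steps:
(68 - C)*(z + 71) = (68 - 1*60)*(142 + 71) = (68 - 60)*213 = 8*213 = 1704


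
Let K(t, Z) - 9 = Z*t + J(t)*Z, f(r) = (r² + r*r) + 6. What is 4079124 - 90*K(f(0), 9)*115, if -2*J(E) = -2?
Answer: 3333924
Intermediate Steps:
J(E) = 1 (J(E) = -½*(-2) = 1)
f(r) = 6 + 2*r² (f(r) = (r² + r²) + 6 = 2*r² + 6 = 6 + 2*r²)
K(t, Z) = 9 + Z + Z*t (K(t, Z) = 9 + (Z*t + 1*Z) = 9 + (Z*t + Z) = 9 + (Z + Z*t) = 9 + Z + Z*t)
4079124 - 90*K(f(0), 9)*115 = 4079124 - 90*(9 + 9 + 9*(6 + 2*0²))*115 = 4079124 - 90*(9 + 9 + 9*(6 + 2*0))*115 = 4079124 - 90*(9 + 9 + 9*(6 + 0))*115 = 4079124 - 90*(9 + 9 + 9*6)*115 = 4079124 - 90*(9 + 9 + 54)*115 = 4079124 - 90*72*115 = 4079124 - 6480*115 = 4079124 - 745200 = 3333924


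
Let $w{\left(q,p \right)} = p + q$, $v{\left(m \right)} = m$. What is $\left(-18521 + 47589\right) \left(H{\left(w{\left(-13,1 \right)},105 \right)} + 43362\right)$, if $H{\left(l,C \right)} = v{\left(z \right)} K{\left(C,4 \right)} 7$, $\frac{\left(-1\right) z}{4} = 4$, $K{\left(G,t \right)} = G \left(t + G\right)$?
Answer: $-36000078504$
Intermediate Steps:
$K{\left(G,t \right)} = G \left(G + t\right)$
$z = -16$ ($z = \left(-4\right) 4 = -16$)
$H{\left(l,C \right)} = - 112 C \left(4 + C\right)$ ($H{\left(l,C \right)} = - 16 C \left(C + 4\right) 7 = - 16 C \left(4 + C\right) 7 = - 112 C \left(4 + C\right)$)
$\left(-18521 + 47589\right) \left(H{\left(w{\left(-13,1 \right)},105 \right)} + 43362\right) = \left(-18521 + 47589\right) \left(\left(-112\right) 105 \left(4 + 105\right) + 43362\right) = 29068 \left(\left(-112\right) 105 \cdot 109 + 43362\right) = 29068 \left(-1281840 + 43362\right) = 29068 \left(-1238478\right) = -36000078504$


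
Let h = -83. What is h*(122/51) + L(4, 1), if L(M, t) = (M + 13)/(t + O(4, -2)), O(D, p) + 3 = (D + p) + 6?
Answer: -19963/102 ≈ -195.72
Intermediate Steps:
O(D, p) = 3 + D + p (O(D, p) = -3 + ((D + p) + 6) = -3 + (6 + D + p) = 3 + D + p)
L(M, t) = (13 + M)/(5 + t) (L(M, t) = (M + 13)/(t + (3 + 4 - 2)) = (13 + M)/(t + 5) = (13 + M)/(5 + t))
h*(122/51) + L(4, 1) = -10126/51 + (13 + 4)/(5 + 1) = -10126/51 + 17/6 = -19963/102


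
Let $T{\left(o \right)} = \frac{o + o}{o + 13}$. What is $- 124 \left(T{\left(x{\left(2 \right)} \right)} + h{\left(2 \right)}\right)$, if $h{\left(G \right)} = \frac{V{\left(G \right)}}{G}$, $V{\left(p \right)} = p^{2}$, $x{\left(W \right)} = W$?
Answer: $- \frac{4216}{15} \approx -281.07$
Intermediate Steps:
$h{\left(G \right)} = G$ ($h{\left(G \right)} = \frac{G^{2}}{G} = G$)
$T{\left(o \right)} = \frac{2 o}{13 + o}$
$- 124 \left(T{\left(x{\left(2 \right)} \right)} + h{\left(2 \right)}\right) = - 124 \left(2 \cdot 2 \frac{1}{13 + 2} + 2\right) = - 124 \left(2 \cdot 2 \cdot \frac{1}{15} + 2\right) = - 124 \left(\frac{4}{15} + 2\right) = \left(-124\right) \frac{34}{15} = - \frac{4216}{15}$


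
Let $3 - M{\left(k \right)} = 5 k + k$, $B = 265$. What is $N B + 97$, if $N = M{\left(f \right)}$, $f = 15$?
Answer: $-22958$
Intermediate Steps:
$M{\left(k \right)} = 3 - 6 k$ ($M{\left(k \right)} = 3 - \left(5 k + k\right) = 3 - 6 k$)
$N = -87$ ($N = 3 - 90 = -87$)
$N B + 97 = \left(-87\right) 265 + 97 = -23055 + 97 = -22958$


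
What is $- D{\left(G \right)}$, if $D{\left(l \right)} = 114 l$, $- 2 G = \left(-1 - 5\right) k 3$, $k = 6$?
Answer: $-6156$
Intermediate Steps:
$G = 54$ ($G = - \frac{\left(-1 - 5\right) 6 \cdot 3}{2} = - \frac{\left(-6\right) 6 \cdot 3}{2} = - \frac{\left(-36\right) 3}{2} = \left(- \frac{1}{2}\right) \left(-108\right) = 54$)
$- D{\left(G \right)} = - 114 \cdot 54 = \left(-1\right) 6156 = -6156$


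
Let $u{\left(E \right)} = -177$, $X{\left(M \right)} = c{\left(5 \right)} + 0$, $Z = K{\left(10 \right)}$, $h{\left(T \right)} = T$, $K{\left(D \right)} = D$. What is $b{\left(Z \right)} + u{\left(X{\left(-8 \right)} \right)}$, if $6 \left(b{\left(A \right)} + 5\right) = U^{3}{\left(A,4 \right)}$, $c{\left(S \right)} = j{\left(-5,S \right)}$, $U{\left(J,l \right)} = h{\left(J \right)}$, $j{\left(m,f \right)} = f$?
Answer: $- \frac{46}{3} \approx -15.333$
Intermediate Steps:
$U{\left(J,l \right)} = J$
$Z = 10$
$c{\left(S \right)} = S$
$X{\left(M \right)} = 5$ ($X{\left(M \right)} = 5 + 0 = 5$)
$b{\left(A \right)} = -5 + \frac{A^{3}}{6}$
$b{\left(Z \right)} + u{\left(X{\left(-8 \right)} \right)} = \left(-5 + \frac{10^{3}}{6}\right) - 177 = \left(-5 + \frac{1}{6} \cdot 1000\right) - 177 = \left(-5 + \frac{500}{3}\right) - 177 = \frac{485}{3} - 177 = - \frac{46}{3}$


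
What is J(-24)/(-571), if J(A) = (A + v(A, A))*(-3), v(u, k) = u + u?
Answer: -216/571 ≈ -0.37828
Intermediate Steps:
v(u, k) = 2*u
J(A) = -9*A (J(A) = (A + 2*A)*(-3) = (3*A)*(-3) = -9*A)
J(-24)/(-571) = -9*(-24)/(-571) = 216*(-1/571) = -216/571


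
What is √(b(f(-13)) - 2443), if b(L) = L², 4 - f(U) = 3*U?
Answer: 3*I*√66 ≈ 24.372*I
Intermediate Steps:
f(U) = 4 - 3*U
√(b(f(-13)) - 2443) = √((4 - 3*(-13))² - 2443) = √((4 + 39)² - 2443) = √(43² - 2443) = √(1849 - 2443) = √(-594) = 3*I*√66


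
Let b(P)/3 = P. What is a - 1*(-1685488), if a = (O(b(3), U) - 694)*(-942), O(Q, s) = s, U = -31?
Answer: 2368438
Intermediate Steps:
b(P) = 3*P
a = 682950 (a = (-31 - 694)*(-942) = -725*(-942) = 682950)
a - 1*(-1685488) = 682950 - 1*(-1685488) = 682950 + 1685488 = 2368438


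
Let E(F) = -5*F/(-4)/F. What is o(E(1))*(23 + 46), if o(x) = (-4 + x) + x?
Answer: -207/2 ≈ -103.50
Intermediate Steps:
E(F) = 5/4 (E(F) = -5*F*(-¼)/F = -5*(-F/4)/F = -5*(-¼) = 5/4)
o(x) = -4 + 2*x
o(E(1))*(23 + 46) = (-4 + 2*(5/4))*(23 + 46) = (-4 + 5/2)*69 = -3/2*69 = -207/2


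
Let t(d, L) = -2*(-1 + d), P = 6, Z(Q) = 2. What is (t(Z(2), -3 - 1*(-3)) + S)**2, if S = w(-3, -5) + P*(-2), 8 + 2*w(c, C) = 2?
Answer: 289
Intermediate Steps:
w(c, C) = -3 (w(c, C) = -4 + (1/2)*2 = -4 + 1 = -3)
S = -15 (S = -3 + 6*(-2) = -3 - 12 = -15)
t(d, L) = 2 - 2*d
(t(Z(2), -3 - 1*(-3)) + S)**2 = ((2 - 2*2) - 15)**2 = ((2 - 4) - 15)**2 = (-2 - 15)**2 = (-17)**2 = 289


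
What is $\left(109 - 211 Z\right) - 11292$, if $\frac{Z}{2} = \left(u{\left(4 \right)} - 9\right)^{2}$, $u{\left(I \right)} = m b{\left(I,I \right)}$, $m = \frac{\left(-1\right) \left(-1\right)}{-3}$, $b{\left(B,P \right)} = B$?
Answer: $- \frac{506189}{9} \approx -56243.0$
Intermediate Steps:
$m = - \frac{1}{3}$ ($m = 1 \left(- \frac{1}{3}\right) = - \frac{1}{3} \approx -0.33333$)
$u{\left(I \right)} = - \frac{I}{3}$
$Z = \frac{1922}{9}$ ($Z = 2 \left(\left(- \frac{1}{3}\right) 4 - 9\right)^{2} = 2 \left(- \frac{4}{3} - 9\right)^{2} = 2 \left(- \frac{31}{3}\right)^{2} = 2 \cdot \frac{961}{9} = \frac{1922}{9} \approx 213.56$)
$\left(109 - 211 Z\right) - 11292 = \left(109 - \frac{405542}{9}\right) - 11292 = - \frac{404561}{9} - 11292 = - \frac{506189}{9}$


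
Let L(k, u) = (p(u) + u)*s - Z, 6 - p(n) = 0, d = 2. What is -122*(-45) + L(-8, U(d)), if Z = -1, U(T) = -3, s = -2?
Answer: 5485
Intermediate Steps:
p(n) = 6 (p(n) = 6 - 1*0 = 6 + 0 = 6)
L(k, u) = -11 - 2*u (L(k, u) = (6 + u)*(-2) - 1*(-1) = (-12 - 2*u) + 1 = -11 - 2*u)
-122*(-45) + L(-8, U(d)) = -122*(-45) + (-11 - 2*(-3)) = 5490 + (-11 + 6) = 5490 - 5 = 5485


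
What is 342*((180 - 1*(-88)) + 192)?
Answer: 157320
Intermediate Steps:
342*((180 - 1*(-88)) + 192) = 342*((180 + 88) + 192) = 342*(268 + 192) = 342*460 = 157320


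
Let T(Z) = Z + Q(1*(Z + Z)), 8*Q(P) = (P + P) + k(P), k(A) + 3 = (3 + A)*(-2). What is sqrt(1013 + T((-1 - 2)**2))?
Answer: sqrt(16334)/4 ≈ 31.951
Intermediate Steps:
k(A) = -9 - 2*A (k(A) = -3 + (3 + A)*(-2) = -3 + (-6 - 2*A) = -9 - 2*A)
Q(P) = -9/8 (Q(P) = ((P + P) + (-9 - 2*P))/8 = (2*P + (-9 - 2*P))/8 = (1/8)*(-9) = -9/8)
T(Z) = -9/8 + Z (T(Z) = Z - 9/8 = -9/8 + Z)
sqrt(1013 + T((-1 - 2)**2)) = sqrt(1013 + (-9/8 + (-1 - 2)**2)) = sqrt(1013 + (-9/8 + (-3)**2)) = sqrt(1013 + (-9/8 + 9)) = sqrt(1013 + 63/8) = sqrt(8167/8) = sqrt(16334)/4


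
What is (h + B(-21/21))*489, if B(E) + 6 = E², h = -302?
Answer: -150123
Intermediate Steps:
B(E) = -6 + E²
(h + B(-21/21))*489 = (-302 + (-6 + (-21/21)²))*489 = (-302 + (-6 + (-21*1/21)²))*489 = (-302 + (-6 + (-1)²))*489 = (-302 + (-6 + 1))*489 = (-302 - 5)*489 = -307*489 = -150123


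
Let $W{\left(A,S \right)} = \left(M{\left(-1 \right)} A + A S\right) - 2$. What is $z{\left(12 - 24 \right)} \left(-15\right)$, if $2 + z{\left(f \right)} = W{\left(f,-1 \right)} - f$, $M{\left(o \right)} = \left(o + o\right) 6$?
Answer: $-2460$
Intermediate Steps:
$M{\left(o \right)} = 12 o$ ($M{\left(o \right)} = 2 o 6 = 12 o$)
$W{\left(A,S \right)} = -2 - 12 A + A S$ ($W{\left(A,S \right)} = \left(12 \left(-1\right) A + A S\right) - 2 = \left(- 12 A + A S\right) - 2 = -2 - 12 A + A S$)
$z{\left(f \right)} = -4 - 14 f$ ($z{\left(f \right)} = -2 - \left(2 + 13 f - f \left(-1\right)\right) = -2 - \left(2 + 14 f\right) = -4 - 14 f$)
$z{\left(12 - 24 \right)} \left(-15\right) = \left(-4 - 14 \left(12 - 24\right)\right) \left(-15\right) = \left(-4 - -168\right) \left(-15\right) = \left(-4 + 168\right) \left(-15\right) = 164 \left(-15\right) = -2460$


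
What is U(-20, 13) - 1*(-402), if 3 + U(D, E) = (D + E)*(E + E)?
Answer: 217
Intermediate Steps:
U(D, E) = -3 + 2*E*(D + E) (U(D, E) = -3 + (D + E)*(E + E) = -3 + (D + E)*(2*E) = -3 + 2*E*(D + E))
U(-20, 13) - 1*(-402) = (-3 + 2*13² + 2*(-20)*13) - 1*(-402) = (-3 + 2*169 - 520) + 402 = (-3 + 338 - 520) + 402 = -185 + 402 = 217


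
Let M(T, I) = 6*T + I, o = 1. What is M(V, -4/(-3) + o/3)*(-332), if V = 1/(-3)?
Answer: 332/3 ≈ 110.67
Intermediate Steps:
V = -⅓ ≈ -0.33333
M(T, I) = I + 6*T
M(V, -4/(-3) + o/3)*(-332) = ((-4/(-3) + 1/3) + 6*(-⅓))*(-332) = ((-4*(-⅓) + 1*(⅓)) - 2)*(-332) = ((4/3 + ⅓) - 2)*(-332) = (5/3 - 2)*(-332) = -⅓*(-332) = 332/3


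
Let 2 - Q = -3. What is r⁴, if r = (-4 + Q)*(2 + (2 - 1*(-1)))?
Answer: 625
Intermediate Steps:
Q = 5 (Q = 2 - 1*(-3) = 2 + 3 = 5)
r = 5 (r = (-4 + 5)*(2 + (2 - 1*(-1))) = 1*(2 + (2 + 1)) = 1*(2 + 3) = 1*5 = 5)
r⁴ = 5⁴ = 625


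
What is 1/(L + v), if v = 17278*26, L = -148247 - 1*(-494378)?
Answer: 1/795359 ≈ 1.2573e-6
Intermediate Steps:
L = 346131 (L = -148247 + 494378 = 346131)
v = 449228
1/(L + v) = 1/(346131 + 449228) = 1/795359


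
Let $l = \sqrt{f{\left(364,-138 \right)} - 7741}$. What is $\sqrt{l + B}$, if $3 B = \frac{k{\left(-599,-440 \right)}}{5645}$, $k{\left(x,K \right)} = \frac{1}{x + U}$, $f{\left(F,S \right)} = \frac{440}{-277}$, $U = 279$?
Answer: $\frac{\sqrt{-259881123 + 5084288020800 i \sqrt{594081069}}}{37527960} \approx 6.6329 + 6.6329 i$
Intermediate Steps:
$f{\left(F,S \right)} = - \frac{440}{277}$ ($f{\left(F,S \right)} = 440 \left(- \frac{1}{277}\right) = - \frac{440}{277}$)
$k{\left(x,K \right)} = \frac{1}{279 + x}$ ($k{\left(x,K \right)} = \frac{1}{x + 279} = \frac{1}{279 + x}$)
$l = \frac{i \sqrt{594081069}}{277}$ ($l = \sqrt{- \frac{440}{277} - 7741} = \sqrt{- \frac{2144697}{277}} = \frac{i \sqrt{594081069}}{277} \approx 87.992 i$)
$B = - \frac{1}{5419200}$ ($B = \frac{\frac{1}{279 - 599} \cdot \frac{1}{5645}}{3} = \frac{\frac{1}{-320} \cdot \frac{1}{5645}}{3} = \frac{\left(- \frac{1}{320}\right) \frac{1}{5645}}{3} = \frac{1}{3} \left(- \frac{1}{1806400}\right) = - \frac{1}{5419200} \approx -1.8453 \cdot 10^{-7}$)
$\sqrt{l + B} = \sqrt{\frac{i \sqrt{594081069}}{277} - \frac{1}{5419200}} = \sqrt{- \frac{1}{5419200} + \frac{i \sqrt{594081069}}{277}}$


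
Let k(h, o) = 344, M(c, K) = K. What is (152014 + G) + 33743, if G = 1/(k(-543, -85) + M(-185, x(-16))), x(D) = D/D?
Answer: 64086166/345 ≈ 1.8576e+5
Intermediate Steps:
x(D) = 1
G = 1/345 (G = 1/(344 + 1) = 1/345 ≈ 0.0028986)
(152014 + G) + 33743 = (152014 + 1/345) + 33743 = 52444831/345 + 33743 = 64086166/345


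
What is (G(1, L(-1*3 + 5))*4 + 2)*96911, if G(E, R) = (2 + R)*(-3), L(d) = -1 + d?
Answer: -3294974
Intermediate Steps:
G(E, R) = -6 - 3*R
(G(1, L(-1*3 + 5))*4 + 2)*96911 = ((-6 - 3*(-1 + (-1*3 + 5)))*4 + 2)*96911 = ((-6 - 3*(-1 + (-3 + 5)))*4 + 2)*96911 = ((-6 - 3*(-1 + 2))*4 + 2)*96911 = ((-6 - 3*1)*4 + 2)*96911 = ((-6 - 3)*4 + 2)*96911 = (-9*4 + 2)*96911 = (-36 + 2)*96911 = -34*96911 = -3294974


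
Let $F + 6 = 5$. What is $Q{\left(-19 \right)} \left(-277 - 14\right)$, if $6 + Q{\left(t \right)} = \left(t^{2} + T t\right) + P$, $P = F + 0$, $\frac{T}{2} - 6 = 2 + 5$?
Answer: $40740$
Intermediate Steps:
$F = -1$ ($F = -6 + 5 = -1$)
$T = 26$ ($T = 12 + 2 \left(2 + 5\right) = 12 + 2 \cdot 7 = 12 + 14 = 26$)
$P = -1$ ($P = -1 + 0 = -1$)
$Q{\left(t \right)} = -7 + t^{2} + 26 t$ ($Q{\left(t \right)} = -6 - \left(1 - t^{2} - 26 t\right) = -6 + \left(-1 + t^{2} + 26 t\right) = -7 + t^{2} + 26 t$)
$Q{\left(-19 \right)} \left(-277 - 14\right) = \left(-7 + \left(-19\right)^{2} + 26 \left(-19\right)\right) \left(-277 - 14\right) = \left(-7 + 361 - 494\right) \left(-291\right) = \left(-140\right) \left(-291\right) = 40740$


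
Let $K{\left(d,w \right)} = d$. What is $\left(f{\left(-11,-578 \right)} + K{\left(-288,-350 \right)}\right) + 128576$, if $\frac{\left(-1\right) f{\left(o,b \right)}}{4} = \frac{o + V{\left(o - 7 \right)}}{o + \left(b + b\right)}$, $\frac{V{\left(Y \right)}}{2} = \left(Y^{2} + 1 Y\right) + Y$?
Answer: $\frac{149714356}{1167} \approx 1.2829 \cdot 10^{5}$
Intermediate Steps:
$V{\left(Y \right)} = 2 Y^{2} + 4 Y$ ($V{\left(Y \right)} = 2 \left(\left(Y^{2} + 1 Y\right) + Y\right) = 2 \left(\left(Y^{2} + Y\right) + Y\right) = 2 \left(\left(Y + Y^{2}\right) + Y\right) = 2 \left(Y^{2} + 2 Y\right) = 2 Y^{2} + 4 Y$)
$f{\left(o,b \right)} = - \frac{4 \left(o + 2 \left(-7 + o\right) \left(-5 + o\right)\right)}{o + 2 b}$ ($f{\left(o,b \right)} = - 4 \frac{o + 2 \left(o - 7\right) \left(2 + \left(o - 7\right)\right)}{o + \left(b + b\right)} = - 4 \frac{o + 2 \left(o - 7\right) \left(2 + \left(o - 7\right)\right)}{o + 2 b} = - 4 \frac{o + 2 \left(-7 + o\right) \left(2 + \left(-7 + o\right)\right)}{o + 2 b} = - 4 \frac{o + 2 \left(-7 + o\right) \left(-5 + o\right)}{o + 2 b} = - \frac{4 \left(o + 2 \left(-7 + o\right) \left(-5 + o\right)\right)}{o + 2 b}$)
$\left(f{\left(-11,-578 \right)} + K{\left(-288,-350 \right)}\right) + 128576 = \left(\frac{4 \left(-70 - 2 \left(-11\right)^{2} + 23 \left(-11\right)\right)}{-11 + 2 \left(-578\right)} - 288\right) + 128576 = \left(\frac{4 \left(-70 - 242 - 253\right)}{-11 - 1156} - 288\right) + 128576 = \left(\frac{4 \left(-70 - 242 - 253\right)}{-1167} - 288\right) + 128576 = \left(4 \left(- \frac{1}{1167}\right) \left(-565\right) - 288\right) + 128576 = \left(\frac{2260}{1167} - 288\right) + 128576 = - \frac{333836}{1167} + 128576 = \frac{149714356}{1167}$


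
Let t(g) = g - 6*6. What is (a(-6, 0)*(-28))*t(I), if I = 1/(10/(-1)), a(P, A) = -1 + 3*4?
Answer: 55594/5 ≈ 11119.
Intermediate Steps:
a(P, A) = 11 (a(P, A) = -1 + 12 = 11)
I = -⅒ (I = 1/(10*(-1)) = 1/(-10) = -⅒ ≈ -0.10000)
t(g) = -36 + g (t(g) = g - 1*36 = g - 36 = -36 + g)
(a(-6, 0)*(-28))*t(I) = (11*(-28))*(-36 - ⅒) = -308*(-361/10) = 55594/5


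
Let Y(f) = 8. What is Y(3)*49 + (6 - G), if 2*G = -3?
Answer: 799/2 ≈ 399.50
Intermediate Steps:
G = -3/2 (G = (1/2)*(-3) = -3/2 ≈ -1.5000)
Y(3)*49 + (6 - G) = 8*49 + (6 - 1*(-3/2)) = 392 + (6 + 3/2) = 392 + 15/2 = 799/2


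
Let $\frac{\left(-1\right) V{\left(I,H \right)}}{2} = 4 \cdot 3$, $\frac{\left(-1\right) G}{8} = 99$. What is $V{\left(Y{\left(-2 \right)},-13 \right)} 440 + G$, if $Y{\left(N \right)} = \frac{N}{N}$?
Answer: $-11352$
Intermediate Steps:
$G = -792$ ($G = \left(-8\right) 99 = -792$)
$Y{\left(N \right)} = 1$
$V{\left(I,H \right)} = -24$ ($V{\left(I,H \right)} = - 2 \cdot 4 \cdot 3 = \left(-2\right) 12 = -24$)
$V{\left(Y{\left(-2 \right)},-13 \right)} 440 + G = \left(-24\right) 440 - 792 = -10560 - 792 = -11352$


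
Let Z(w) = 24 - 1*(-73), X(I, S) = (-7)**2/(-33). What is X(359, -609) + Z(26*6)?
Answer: 3152/33 ≈ 95.515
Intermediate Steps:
X(I, S) = -49/33 (X(I, S) = 49*(-1/33) = -49/33)
Z(w) = 97 (Z(w) = 24 + 73 = 97)
X(359, -609) + Z(26*6) = -49/33 + 97 = 3152/33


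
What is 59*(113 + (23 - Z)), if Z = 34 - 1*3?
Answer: 6195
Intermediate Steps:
Z = 31 (Z = 34 - 3 = 31)
59*(113 + (23 - Z)) = 59*(113 + (23 - 1*31)) = 59*(113 + (23 - 31)) = 59*(113 - 8) = 59*105 = 6195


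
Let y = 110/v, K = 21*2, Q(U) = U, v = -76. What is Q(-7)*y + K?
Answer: 1981/38 ≈ 52.132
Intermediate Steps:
K = 42
y = -55/38 (y = 110/(-76) = 110*(-1/76) = -55/38 ≈ -1.4474)
Q(-7)*y + K = -7*(-55/38) + 42 = 385/38 + 42 = 1981/38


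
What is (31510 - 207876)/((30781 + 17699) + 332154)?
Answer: -88183/190317 ≈ -0.46335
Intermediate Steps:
(31510 - 207876)/((30781 + 17699) + 332154) = -176366/(48480 + 332154) = -176366/380634 = -176366*1/380634 = -88183/190317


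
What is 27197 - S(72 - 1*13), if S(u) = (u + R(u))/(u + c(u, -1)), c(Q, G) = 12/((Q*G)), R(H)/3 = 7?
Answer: 94341673/3469 ≈ 27196.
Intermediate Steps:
R(H) = 21 (R(H) = 3*7 = 21)
c(Q, G) = 12/(G*Q) (c(Q, G) = 12/((G*Q)) = 12*(1/(G*Q)) = 12/(G*Q))
S(u) = (21 + u)/(u - 12/u) (S(u) = (u + 21)/(u + 12/(-1*u)) = (21 + u)/(u + 12*(-1)/u) = (21 + u)/(u - 12/u))
27197 - S(72 - 1*13) = 27197 - (72 - 1*13)*(21 + (72 - 1*13))/(-12 + (72 - 1*13)²) = 27197 - (72 - 13)*(21 + (72 - 13))/(-12 + (72 - 13)²) = 27197 - 59*(21 + 59)/(-12 + 59²) = 27197 - 59*80/(-12 + 3481) = 27197 - 59*80/3469 = 27197 - 1*4720/3469 = 27197 - 4720/3469 = 94341673/3469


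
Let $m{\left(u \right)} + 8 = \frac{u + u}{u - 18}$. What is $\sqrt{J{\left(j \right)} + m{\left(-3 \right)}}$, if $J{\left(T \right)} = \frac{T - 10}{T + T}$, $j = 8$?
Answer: $\frac{i \sqrt{6146}}{28} \approx 2.7999 i$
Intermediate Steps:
$J{\left(T \right)} = \frac{-10 + T}{2 T}$
$m{\left(u \right)} = -8 + \frac{2 u}{-18 + u}$ ($m{\left(u \right)} = -8 + \frac{u + u}{u - 18} = -8 + \frac{2 u}{-18 + u}$)
$\sqrt{J{\left(j \right)} + m{\left(-3 \right)}} = \sqrt{\frac{-10 + 8}{2 \cdot 8} + \frac{6 \left(24 - -3\right)}{-18 - 3}} = \sqrt{\frac{1}{2} \cdot \frac{1}{8} \left(-2\right) + \frac{6 \left(24 + 3\right)}{-21}} = \sqrt{- \frac{1}{8} + 6 \left(- \frac{1}{21}\right) 27} = \sqrt{- \frac{1}{8} - \frac{54}{7}} = \sqrt{- \frac{439}{56}} = \frac{i \sqrt{6146}}{28}$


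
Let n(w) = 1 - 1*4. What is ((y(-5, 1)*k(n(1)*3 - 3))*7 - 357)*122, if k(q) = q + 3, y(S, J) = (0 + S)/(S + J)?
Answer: -106323/2 ≈ -53162.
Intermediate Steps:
y(S, J) = S/(J + S)
n(w) = -3 (n(w) = 1 - 4 = -3)
k(q) = 3 + q
((y(-5, 1)*k(n(1)*3 - 3))*7 - 357)*122 = (((-5/(1 - 5))*(3 + (-3*3 - 3)))*7 - 357)*122 = (((-5/(-4))*(3 + (-9 - 3)))*7 - 357)*122 = (((-5*(-¼))*(3 - 12))*7 - 357)*122 = (((5/4)*(-9))*7 - 357)*122 = (-45/4*7 - 357)*122 = (-315/4 - 357)*122 = -1743/4*122 = -106323/2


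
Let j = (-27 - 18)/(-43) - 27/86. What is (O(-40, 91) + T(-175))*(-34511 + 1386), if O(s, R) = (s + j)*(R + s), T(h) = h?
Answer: 6203550625/86 ≈ 7.2134e+7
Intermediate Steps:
j = 63/86 (j = -45*(-1/43) - 27*1/86 = 45/43 - 27/86 = 63/86 ≈ 0.73256)
O(s, R) = (63/86 + s)*(R + s) (O(s, R) = (s + 63/86)*(R + s) = (63/86 + s)*(R + s))
(O(-40, 91) + T(-175))*(-34511 + 1386) = (((-40)² + (63/86)*91 + (63/86)*(-40) + 91*(-40)) - 175)*(-34511 + 1386) = ((1600 + 5733/86 - 1260/43 - 3640) - 175)*(-33125) = (-172227/86 - 175)*(-33125) = -187277/86*(-33125) = 6203550625/86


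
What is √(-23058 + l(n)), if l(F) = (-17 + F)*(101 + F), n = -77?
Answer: I*√25314 ≈ 159.1*I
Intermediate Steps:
√(-23058 + l(n)) = √(-23058 + (-1717 + (-77)² + 84*(-77))) = √(-23058 + (-1717 + 5929 - 6468)) = √(-23058 - 2256) = √(-25314) = I*√25314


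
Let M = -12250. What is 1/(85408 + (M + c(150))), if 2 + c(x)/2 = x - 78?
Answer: 1/73298 ≈ 1.3643e-5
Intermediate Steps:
c(x) = -160 + 2*x (c(x) = -4 + 2*(x - 78) = -4 + 2*(-78 + x) = -4 + (-156 + 2*x) = -160 + 2*x)
1/(85408 + (M + c(150))) = 1/(85408 + (-12250 + (-160 + 2*150))) = 1/(85408 + (-12250 + (-160 + 300))) = 1/(85408 + (-12250 + 140)) = 1/(85408 - 12110) = 1/73298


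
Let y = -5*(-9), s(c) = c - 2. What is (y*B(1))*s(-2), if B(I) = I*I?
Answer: -180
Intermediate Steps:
B(I) = I**2
s(c) = -2 + c
y = 45
(y*B(1))*s(-2) = (45*1**2)*(-2 - 2) = (45*1)*(-4) = 45*(-4) = -180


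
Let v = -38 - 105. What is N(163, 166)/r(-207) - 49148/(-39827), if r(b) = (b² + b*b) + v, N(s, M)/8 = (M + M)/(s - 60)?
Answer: 433206065932/350962095455 ≈ 1.2343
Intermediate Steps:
v = -143
N(s, M) = 16*M/(-60 + s) (N(s, M) = 8*((M + M)/(s - 60)) = 8*((2*M)/(-60 + s)) = 8*(2*M/(-60 + s)) = 16*M/(-60 + s))
r(b) = -143 + 2*b² (r(b) = (b² + b*b) - 143 = (b² + b²) - 143 = 2*b² - 143 = -143 + 2*b²)
N(163, 166)/r(-207) - 49148/(-39827) = (16*166/(-60 + 163))/(-143 + 2*(-207)²) - 49148/(-39827) = (16*166/103)/(-143 + 2*42849) - 49148*(-1/39827) = (16*166*(1/103))/(-143 + 85698) + 49148/39827 = (2656/103)/85555 + 49148/39827 = (2656/103)*(1/85555) + 49148/39827 = 2656/8812165 + 49148/39827 = 433206065932/350962095455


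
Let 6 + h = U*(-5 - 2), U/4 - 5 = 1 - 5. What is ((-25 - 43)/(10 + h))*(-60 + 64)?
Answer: 34/3 ≈ 11.333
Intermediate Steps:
U = 4 (U = 20 + 4*(1 - 5) = 20 + 4*(-4) = 20 - 16 = 4)
h = -34 (h = -6 + 4*(-5 - 2) = -6 + 4*(-7) = -6 - 28 = -34)
((-25 - 43)/(10 + h))*(-60 + 64) = ((-25 - 43)/(10 - 34))*(-60 + 64) = -68/(-24)*4 = -68*(-1/24)*4 = (17/6)*4 = 34/3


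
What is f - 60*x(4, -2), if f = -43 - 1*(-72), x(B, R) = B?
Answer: -211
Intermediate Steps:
f = 29 (f = -43 + 72 = 29)
f - 60*x(4, -2) = 29 - 60*4 = 29 - 240 = -211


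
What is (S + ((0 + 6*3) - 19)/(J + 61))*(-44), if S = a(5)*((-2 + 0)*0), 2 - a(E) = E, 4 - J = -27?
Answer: 11/23 ≈ 0.47826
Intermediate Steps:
J = 31 (J = 4 - 1*(-27) = 4 + 27 = 31)
a(E) = 2 - E
S = 0 (S = (2 - 1*5)*((-2 + 0)*0) = (2 - 5)*(-2*0) = -3*0 = 0)
(S + ((0 + 6*3) - 19)/(J + 61))*(-44) = (0 + ((0 + 6*3) - 19)/(31 + 61))*(-44) = (0 + ((0 + 18) - 19)/92)*(-44) = (0 + (18 - 19)*(1/92))*(-44) = (0 - 1*1/92)*(-44) = (0 - 1/92)*(-44) = -1/92*(-44) = 11/23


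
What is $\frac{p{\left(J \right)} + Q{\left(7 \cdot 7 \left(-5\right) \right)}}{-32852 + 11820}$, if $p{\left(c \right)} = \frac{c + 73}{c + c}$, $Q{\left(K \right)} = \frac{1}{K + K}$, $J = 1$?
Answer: $- \frac{18129}{10305680} \approx -0.0017591$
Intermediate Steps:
$Q{\left(K \right)} = \frac{1}{2 K}$
$p{\left(c \right)} = \frac{73 + c}{2 c}$
$\frac{p{\left(J \right)} + Q{\left(7 \cdot 7 \left(-5\right) \right)}}{-32852 + 11820} = \frac{\frac{73 + 1}{2 \cdot 1} + \frac{1}{2 \cdot 7 \cdot 7 \left(-5\right)}}{-32852 + 11820} = \frac{\frac{1}{2} \cdot 1 \cdot 74 + \frac{1}{2 \cdot 49 \left(-5\right)}}{-21032} = \left(37 + \frac{1}{2 \left(-245\right)}\right) \left(- \frac{1}{21032}\right) = \left(37 + \frac{1}{2} \left(- \frac{1}{245}\right)\right) \left(- \frac{1}{21032}\right) = \left(37 - \frac{1}{490}\right) \left(- \frac{1}{21032}\right) = \frac{18129}{490} \left(- \frac{1}{21032}\right) = - \frac{18129}{10305680}$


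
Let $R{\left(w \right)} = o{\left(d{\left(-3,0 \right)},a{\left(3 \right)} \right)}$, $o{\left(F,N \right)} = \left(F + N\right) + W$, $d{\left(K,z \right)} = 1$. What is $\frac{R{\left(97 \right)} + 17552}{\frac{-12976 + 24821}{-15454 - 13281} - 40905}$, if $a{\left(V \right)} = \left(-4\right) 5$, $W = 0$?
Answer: $- \frac{100762151}{235083404} \approx -0.42862$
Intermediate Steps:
$a{\left(V \right)} = -20$
$o{\left(F,N \right)} = F + N$ ($o{\left(F,N \right)} = \left(F + N\right) + 0 = F + N$)
$R{\left(w \right)} = -19$ ($R{\left(w \right)} = 1 - 20 = -19$)
$\frac{R{\left(97 \right)} + 17552}{\frac{-12976 + 24821}{-15454 - 13281} - 40905} = \frac{-19 + 17552}{\frac{-12976 + 24821}{-15454 - 13281} - 40905} = \frac{17533}{\frac{11845}{-28735} - 40905} = \frac{17533}{11845 \left(- \frac{1}{28735}\right) - 40905} = \frac{17533}{- \frac{2369}{5747} - 40905} = \frac{17533}{- \frac{235083404}{5747}} = 17533 \left(- \frac{5747}{235083404}\right) = - \frac{100762151}{235083404}$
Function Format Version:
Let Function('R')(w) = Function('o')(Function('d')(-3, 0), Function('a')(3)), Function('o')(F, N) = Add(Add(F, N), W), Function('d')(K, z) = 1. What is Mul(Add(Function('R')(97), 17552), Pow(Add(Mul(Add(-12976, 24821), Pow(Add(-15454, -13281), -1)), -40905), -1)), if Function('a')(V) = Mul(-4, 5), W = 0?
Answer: Rational(-100762151, 235083404) ≈ -0.42862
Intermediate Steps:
Function('a')(V) = -20
Function('o')(F, N) = Add(F, N) (Function('o')(F, N) = Add(Add(F, N), 0) = Add(F, N))
Function('R')(w) = -19 (Function('R')(w) = Add(1, -20) = -19)
Mul(Add(Function('R')(97), 17552), Pow(Add(Mul(Add(-12976, 24821), Pow(Add(-15454, -13281), -1)), -40905), -1)) = Mul(Add(-19, 17552), Pow(Add(Mul(Add(-12976, 24821), Pow(Add(-15454, -13281), -1)), -40905), -1)) = Mul(17533, Pow(Add(Mul(11845, Pow(-28735, -1)), -40905), -1)) = Mul(17533, Pow(Add(Mul(11845, Rational(-1, 28735)), -40905), -1)) = Mul(17533, Pow(Add(Rational(-2369, 5747), -40905), -1)) = Mul(17533, Pow(Rational(-235083404, 5747), -1)) = Mul(17533, Rational(-5747, 235083404)) = Rational(-100762151, 235083404)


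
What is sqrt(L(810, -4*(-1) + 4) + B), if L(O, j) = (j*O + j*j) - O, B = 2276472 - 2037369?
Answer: sqrt(244837) ≈ 494.81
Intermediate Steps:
B = 239103
L(O, j) = j**2 - O + O*j (L(O, j) = (O*j + j**2) - O = (j**2 + O*j) - O = j**2 - O + O*j)
sqrt(L(810, -4*(-1) + 4) + B) = sqrt(((-4*(-1) + 4)**2 - 1*810 + 810*(-4*(-1) + 4)) + 239103) = sqrt(((4 + 4)**2 - 810 + 810*(4 + 4)) + 239103) = sqrt((8**2 - 810 + 810*8) + 239103) = sqrt((64 - 810 + 6480) + 239103) = sqrt(5734 + 239103) = sqrt(244837)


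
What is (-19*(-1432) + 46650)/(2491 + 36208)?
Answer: 73858/38699 ≈ 1.9085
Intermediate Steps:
(-19*(-1432) + 46650)/(2491 + 36208) = (27208 + 46650)/38699 = 73858*(1/38699) = 73858/38699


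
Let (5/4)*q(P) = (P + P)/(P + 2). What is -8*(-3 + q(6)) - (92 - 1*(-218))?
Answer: -1478/5 ≈ -295.60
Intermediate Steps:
q(P) = 8*P/(5*(2 + P)) (q(P) = 4*((P + P)/(P + 2))/5 = 4*((2*P)/(2 + P))/5 = 4*(2*P/(2 + P))/5 = 8*P/(5*(2 + P)))
-8*(-3 + q(6)) - (92 - 1*(-218)) = -8*(-3 + (8/5)*6/(2 + 6)) - (92 - 1*(-218)) = -8*(-3 + (8/5)*6/8) - (92 + 218) = -8*(-3 + (8/5)*6*(⅛)) - 1*310 = -8*(-3 + 6/5) - 310 = -8*(-9/5) - 310 = 72/5 - 310 = -1478/5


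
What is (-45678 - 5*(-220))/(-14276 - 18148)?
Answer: 22289/16212 ≈ 1.3748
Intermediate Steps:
(-45678 - 5*(-220))/(-14276 - 18148) = (-45678 + 1100)/(-32424) = -44578*(-1/32424) = 22289/16212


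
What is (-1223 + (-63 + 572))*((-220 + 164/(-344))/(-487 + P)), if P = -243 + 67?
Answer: -132727/559 ≈ -237.44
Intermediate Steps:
P = -176
(-1223 + (-63 + 572))*((-220 + 164/(-344))/(-487 + P)) = (-1223 + (-63 + 572))*((-220 + 164/(-344))/(-487 - 176)) = (-1223 + 509)*((-220 + 164*(-1/344))/(-663)) = -714*(-220 - 41/86)*(-1)/663 = -(-6769077)*(-1)/(43*663) = -714*18961/57018 = -132727/559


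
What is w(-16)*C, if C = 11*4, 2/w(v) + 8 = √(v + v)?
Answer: -22/3 - 11*I*√2/3 ≈ -7.3333 - 5.1854*I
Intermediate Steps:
w(v) = 2/(-8 + √2*√v) (w(v) = 2/(-8 + √(v + v)) = 2/(-8 + √(2*v)) = 2/(-8 + √2*√v))
C = 44
w(-16)*C = (2/(-8 + √2*√(-16)))*44 = (2/(-8 + √2*(4*I)))*44 = (2/(-8 + 4*I*√2))*44 = 88/(-8 + 4*I*√2)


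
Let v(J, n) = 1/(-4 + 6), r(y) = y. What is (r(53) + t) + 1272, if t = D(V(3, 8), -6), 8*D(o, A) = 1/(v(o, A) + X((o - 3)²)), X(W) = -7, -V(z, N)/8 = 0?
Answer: 68899/52 ≈ 1325.0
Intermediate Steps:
V(z, N) = 0 (V(z, N) = -8*0 = 0)
v(J, n) = ½ (v(J, n) = 1/2 = ½)
D(o, A) = -1/52 (D(o, A) = 1/(8*(½ - 7)) = 1/(8*(-13/2)) = (⅛)*(-2/13) = -1/52)
t = -1/52 ≈ -0.019231
(r(53) + t) + 1272 = (53 - 1/52) + 1272 = 2755/52 + 1272 = 68899/52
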